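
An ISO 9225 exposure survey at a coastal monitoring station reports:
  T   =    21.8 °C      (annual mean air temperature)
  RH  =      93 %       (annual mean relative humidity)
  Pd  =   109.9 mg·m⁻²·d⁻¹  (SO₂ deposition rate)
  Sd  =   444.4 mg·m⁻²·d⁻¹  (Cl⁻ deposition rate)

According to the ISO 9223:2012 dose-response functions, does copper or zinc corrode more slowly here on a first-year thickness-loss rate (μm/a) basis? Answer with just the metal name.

copper

copper: temperature factor f = -0.080·(11.8) = -0.9440
  SO₂ term: 0.0053·109.9^0.26·exp(0.059·93-0.9440) = 1.69
  Cl⁻ term: 0.01025·444.4^0.27·exp(0.036·93+0.049·21.8) = 4.401
  r_corr = 1.69 + 4.401 = 6.091 μm/a
zinc: f(T) = -0.071·(T−10) [T>10 °C] = -0.8378
  Pd branch = 0.0129·Pd^0.44·e^(0.046·RH+f) = 3.182 μm/a
  Cl⁻ term: 0.0175·444.4^0.57·exp(0.008·93+0.085·21.8) = 7.588
  sum: 3.182 + 7.588 → r_corr = 10.77 μm/a
Ordering by μm/a: zinc (10.8) > copper (6.09)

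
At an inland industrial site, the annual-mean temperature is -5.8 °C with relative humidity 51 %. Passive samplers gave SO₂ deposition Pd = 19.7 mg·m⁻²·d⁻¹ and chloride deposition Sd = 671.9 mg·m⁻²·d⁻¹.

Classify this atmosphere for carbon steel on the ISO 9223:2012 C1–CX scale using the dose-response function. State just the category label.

carbon steel: T≤10 °C ⇒ hinge +0.150·(-5.8−10) = -2.3700
  sulphur-dioxide contribution → 2.162 μm/a
  chloride contribution → 24.64 μm/a
  ⇒ r_corr(carbon steel) = 26.8 μm/a
26.8 μm/a falls in (25, 50] for carbon steel → category C3

C3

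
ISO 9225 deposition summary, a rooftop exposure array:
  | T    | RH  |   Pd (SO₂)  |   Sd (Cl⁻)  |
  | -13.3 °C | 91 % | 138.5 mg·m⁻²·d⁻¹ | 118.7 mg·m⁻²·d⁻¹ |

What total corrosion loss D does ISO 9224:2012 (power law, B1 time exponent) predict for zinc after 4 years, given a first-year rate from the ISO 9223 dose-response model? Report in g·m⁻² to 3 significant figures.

zinc: temperature factor f = +0.038·(-23.3) = -0.8854
  Pd branch = 0.0129·Pd^0.44·e^(0.046·RH+f) = 3.064 μm/a
  Sd branch = 0.0175·Sd^0.57·e^(0.008·RH+0.085·T) = 0.1781 μm/a
  r_corr = 3.064 + 0.1781 = 3.242 μm/a
ISO 9224: D(t) = r_corr · t^b with b = 0.813 (zinc, B1)
  D(4) = 3.242 × 4^0.813 = 3.242 × 3.087 = 10.01 μm
  Mass loss = 10.01 μm × 7.14 g/cm³ = 71.45 g·m⁻²

D(4) = 71.4 g·m⁻²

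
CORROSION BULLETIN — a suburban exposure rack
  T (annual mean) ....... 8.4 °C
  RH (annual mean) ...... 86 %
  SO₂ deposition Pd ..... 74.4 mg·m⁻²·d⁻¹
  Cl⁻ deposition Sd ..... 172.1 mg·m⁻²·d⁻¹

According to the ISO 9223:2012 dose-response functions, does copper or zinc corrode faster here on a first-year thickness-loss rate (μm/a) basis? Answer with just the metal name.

copper: f(T) = +0.126·(T−10) [T≤10 °C] = -0.2016
  SO₂ term: 0.0053·74.4^0.26·exp(0.059·86-0.2016) = 2.123
  Sd branch = 0.01025·Sd^0.27·e^(0.036·RH+0.049·T) = 1.373 μm/a
  r_corr = 2.123 + 1.373 = 3.496 μm/a
zinc: temperature factor f = +0.038·(-1.6) = -0.0608
  SO₂ term: 0.0129·74.4^0.44·exp(0.046·86-0.0608) = 4.224
  Sd branch = 0.0175·Sd^0.57·e^(0.008·RH+0.085·T) = 1.338 μm/a
  sum: 4.224 + 1.338 → r_corr = 5.562 μm/a
Ordering by μm/a: zinc (5.56) > copper (3.5)

zinc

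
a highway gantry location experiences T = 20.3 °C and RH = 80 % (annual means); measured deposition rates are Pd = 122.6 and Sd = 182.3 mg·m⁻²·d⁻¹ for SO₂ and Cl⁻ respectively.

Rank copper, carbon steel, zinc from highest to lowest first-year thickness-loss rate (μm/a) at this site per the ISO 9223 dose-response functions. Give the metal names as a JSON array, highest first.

copper: T>10 °C ⇒ hinge -0.080·(20.3−10) = -0.8240
  sulphur-dioxide contribution → 0.9105 μm/a
  chloride contribution → 2.013 μm/a
  ⇒ r_corr(copper) = 2.924 μm/a
carbon steel: temperature factor f = -0.054·(10.3) = -0.5562
  sulphur-dioxide contribution → 61.28 μm/a
  chloride contribution → 81.18 μm/a
  total first-year rate 142.5 μm/a
zinc: temperature factor f = -0.071·(10.3) = -0.7313
  sulphur-dioxide contribution → 2.042 μm/a
  chloride contribution → 3.623 μm/a
  total first-year rate 5.665 μm/a
Ordering by μm/a: carbon steel (142) > zinc (5.66) > copper (2.92)

["carbon steel", "zinc", "copper"]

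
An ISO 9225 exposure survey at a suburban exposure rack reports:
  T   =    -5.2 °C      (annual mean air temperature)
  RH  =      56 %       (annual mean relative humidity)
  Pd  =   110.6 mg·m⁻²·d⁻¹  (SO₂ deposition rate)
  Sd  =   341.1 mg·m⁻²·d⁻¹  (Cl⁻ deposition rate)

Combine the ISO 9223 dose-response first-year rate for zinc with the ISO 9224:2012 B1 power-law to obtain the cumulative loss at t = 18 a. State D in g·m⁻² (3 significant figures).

zinc: temperature factor f = +0.038·(-15.2) = -0.5776
  sulphur-dioxide contribution → 0.7546 μm/a
  chloride contribution → 0.4891 μm/a
  ⇒ r_corr(zinc) = 1.244 μm/a
Power-law: D(18) = r_corr · 18^0.813
  D(18) = 1.244 × 18^0.813 = 1.244 × 10.48 = 13.04 μm
  Mass loss = 13.04 μm × 7.14 g/cm³ = 93.1 g·m⁻²

D(18) = 93.1 g·m⁻²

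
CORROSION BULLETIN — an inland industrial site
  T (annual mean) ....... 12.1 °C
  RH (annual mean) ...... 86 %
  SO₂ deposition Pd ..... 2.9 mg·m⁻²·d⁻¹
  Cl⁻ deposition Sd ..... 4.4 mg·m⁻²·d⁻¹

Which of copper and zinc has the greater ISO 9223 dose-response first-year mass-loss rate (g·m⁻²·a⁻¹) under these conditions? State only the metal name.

copper

copper: f(T) = -0.080·(T−10) [T>10 °C] = -0.1680
  SO₂ term: 0.0053·2.9^0.26·exp(0.059·86-0.1680) = 0.9444
  Cl⁻ term: 0.01025·4.4^0.27·exp(0.036·86+0.049·12.1) = 0.6117
  sum: 0.9444 + 0.6117 → r_corr = 1.556 μm/a
  mass loss = 1.556 μm/a × 8.96 g/cm³ = 13.94 g·m⁻²·a⁻¹
zinc: f(T) = -0.071·(T−10) [T>10 °C] = -0.1491
  SO₂ term: 0.0129·2.9^0.44·exp(0.046·86-0.1491) = 0.9276
  Cl⁻ term: 0.0175·4.4^0.57·exp(0.008·86+0.085·12.1) = 0.2266
  sum: 0.9276 + 0.2266 → r_corr = 1.154 μm/a
  mass loss = 1.154 μm/a × 7.14 g/cm³ = 8.241 g·m⁻²·a⁻¹
Ordering by g·m⁻²·a⁻¹: copper (13.9) > zinc (8.24)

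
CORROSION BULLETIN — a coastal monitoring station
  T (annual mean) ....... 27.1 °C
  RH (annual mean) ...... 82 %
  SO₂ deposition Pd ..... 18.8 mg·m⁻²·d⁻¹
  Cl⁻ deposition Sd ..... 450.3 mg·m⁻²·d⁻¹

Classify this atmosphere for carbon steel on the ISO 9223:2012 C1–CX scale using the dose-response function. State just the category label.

carbon steel: temperature factor f = -0.054·(17.1) = -0.9234
  SO₂ term: 1.77·18.8^0.52·exp(0.02·82-0.9234) = 16.66
  Sd branch = 0.102·Sd^0.62·e^(0.033·RH+0.04·T) = 199.4 μm/a
  r_corr = 16.66 + 199.4 = 216.1 μm/a
ISO 9223 Table 2 (carbon steel): 200 < 216 ≤ 700 μm/a ⇒ CX

CX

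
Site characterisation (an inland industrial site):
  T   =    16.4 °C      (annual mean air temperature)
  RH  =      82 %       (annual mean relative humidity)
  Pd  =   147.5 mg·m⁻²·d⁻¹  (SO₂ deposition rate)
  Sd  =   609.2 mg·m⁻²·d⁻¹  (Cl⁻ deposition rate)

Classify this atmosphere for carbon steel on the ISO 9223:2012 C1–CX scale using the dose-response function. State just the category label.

carbon steel: f(T) = -0.054·(T−10) [T>10 °C] = -0.3456
  sulphur-dioxide contribution → 86.68 μm/a
  chloride contribution → 156.8 μm/a
  total first-year rate 243.4 μm/a
243 μm/a falls in (200, 700] for carbon steel → category CX

CX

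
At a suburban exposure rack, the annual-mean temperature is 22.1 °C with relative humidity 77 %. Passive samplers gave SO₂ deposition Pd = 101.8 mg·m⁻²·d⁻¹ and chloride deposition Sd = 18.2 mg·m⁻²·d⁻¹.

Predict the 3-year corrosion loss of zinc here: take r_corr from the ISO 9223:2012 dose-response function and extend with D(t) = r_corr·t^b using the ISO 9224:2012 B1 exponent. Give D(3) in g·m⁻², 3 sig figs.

zinc: temperature factor f = -0.071·(12.1) = -0.8591
  SO₂ term: 0.0129·101.8^0.44·exp(0.046·77-0.8591) = 1.443
  Sd branch = 0.0175·Sd^0.57·e^(0.008·RH+0.085·T) = 1.108 μm/a
  r_corr = 1.443 + 1.108 = 2.551 μm/a
Power-law: D(3) = r_corr · 3^0.813
  D(3) = 2.551 × 3^0.813 = 2.551 × 2.443 = 6.231 μm
  Mass loss = 6.231 μm × 7.14 g/cm³ = 44.49 g·m⁻²

D(3) = 44.5 g·m⁻²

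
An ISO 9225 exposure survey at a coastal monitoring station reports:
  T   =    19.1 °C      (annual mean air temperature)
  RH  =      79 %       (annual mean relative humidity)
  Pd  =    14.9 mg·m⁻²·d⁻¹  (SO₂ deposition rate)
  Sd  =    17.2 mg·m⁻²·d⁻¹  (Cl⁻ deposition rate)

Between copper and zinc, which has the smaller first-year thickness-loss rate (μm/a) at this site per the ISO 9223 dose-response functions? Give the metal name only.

copper: f(T) = -0.080·(T−10) [T>10 °C] = -0.7280
  sulphur-dioxide contribution → 0.5462 μm/a
  chloride contribution → 0.9681 μm/a
  ⇒ r_corr(copper) = 1.514 μm/a
zinc: temperature factor f = -0.071·(9.1) = -0.6461
  sulphur-dioxide contribution → 0.8403 μm/a
  chloride contribution → 0.845 μm/a
  ⇒ r_corr(zinc) = 1.685 μm/a
Ordering by μm/a: zinc (1.69) > copper (1.51)

copper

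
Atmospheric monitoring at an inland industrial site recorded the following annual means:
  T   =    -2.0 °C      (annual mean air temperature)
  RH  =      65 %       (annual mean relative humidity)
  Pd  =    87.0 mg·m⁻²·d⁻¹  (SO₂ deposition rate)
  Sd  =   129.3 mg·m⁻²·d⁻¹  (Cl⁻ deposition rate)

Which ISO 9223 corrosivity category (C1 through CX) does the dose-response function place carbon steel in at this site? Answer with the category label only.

carbon steel: temperature factor f = +0.150·(-12.0) = -1.8000
  sulphur-dioxide contribution → 10.95 μm/a
  chloride contribution → 16.39 μm/a
  total first-year rate 27.34 μm/a
27.3 μm/a falls in (25, 50] for carbon steel → category C3

C3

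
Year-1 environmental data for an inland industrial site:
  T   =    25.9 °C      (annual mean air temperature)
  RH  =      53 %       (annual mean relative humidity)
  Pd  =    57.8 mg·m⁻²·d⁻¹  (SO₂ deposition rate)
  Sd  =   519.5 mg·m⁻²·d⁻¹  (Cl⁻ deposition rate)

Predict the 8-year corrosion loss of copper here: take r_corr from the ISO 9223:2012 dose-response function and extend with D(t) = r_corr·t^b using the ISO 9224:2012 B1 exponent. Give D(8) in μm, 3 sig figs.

D(8) = 5.71 μm

copper: temperature factor f = -0.080·(15.9) = -1.2720
  SO₂ term: 0.0053·57.8^0.26·exp(0.059·53-1.2720) = 0.09727
  Sd branch = 0.01025·Sd^0.27·e^(0.036·RH+0.049·T) = 1.33 μm/a
  r_corr = 0.09727 + 1.33 = 1.427 μm/a
ISO 9224: D(t) = r_corr · t^b with b = 0.667 (copper, B1)
  D(8) = 1.427 × 8^0.667 = 1.427 × 4.003 = 5.712 μm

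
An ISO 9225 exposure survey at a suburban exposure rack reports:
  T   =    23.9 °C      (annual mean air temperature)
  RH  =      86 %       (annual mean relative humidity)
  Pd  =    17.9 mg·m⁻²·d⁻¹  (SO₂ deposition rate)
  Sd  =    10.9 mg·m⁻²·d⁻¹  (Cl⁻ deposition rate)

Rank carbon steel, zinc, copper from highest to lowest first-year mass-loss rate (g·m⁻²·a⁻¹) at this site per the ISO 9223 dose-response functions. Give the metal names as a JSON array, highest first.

carbon steel: f(T) = -0.054·(T−10) [T>10 °C] = -0.7506
  Pd branch = 1.77·Pd^0.52·e^(0.02·RH+f) = 20.92 μm/a
  Cl⁻ term: 0.102·10.9^0.62·exp(0.033·86+0.04·23.9) = 19.93
  r_corr = 20.92 + 19.93 = 40.85 μm/a
  mass loss = 40.85 μm/a × 7.85 g/cm³ = 320.6 g·m⁻²·a⁻¹
zinc: T>10 °C ⇒ hinge -0.071·(23.9−10) = -0.9869
  SO₂ term: 0.0129·17.9^0.44·exp(0.046·86-0.9869) = 0.8939
  Sd branch = 0.0175·Sd^0.57·e^(0.008·RH+0.085·T) = 1.036 μm/a
  r_corr = 0.8939 + 1.036 = 1.93 μm/a
  mass loss = 1.93 μm/a × 7.14 g/cm³ = 13.78 g·m⁻²·a⁻¹
copper: T>10 °C ⇒ hinge -0.080·(23.9−10) = -1.1120
  Pd branch = 0.0053·Pd^0.26·e^(0.059·RH+f) = 0.5898 μm/a
  Cl⁻ term: 0.01025·10.9^0.27·exp(0.036·86+0.049·23.9) = 1.393
  r_corr = 0.5898 + 1.393 = 1.983 μm/a
  mass loss = 1.983 μm/a × 8.96 g/cm³ = 17.77 g·m⁻²·a⁻¹
Ordering by g·m⁻²·a⁻¹: carbon steel (321) > copper (17.8) > zinc (13.8)

["carbon steel", "copper", "zinc"]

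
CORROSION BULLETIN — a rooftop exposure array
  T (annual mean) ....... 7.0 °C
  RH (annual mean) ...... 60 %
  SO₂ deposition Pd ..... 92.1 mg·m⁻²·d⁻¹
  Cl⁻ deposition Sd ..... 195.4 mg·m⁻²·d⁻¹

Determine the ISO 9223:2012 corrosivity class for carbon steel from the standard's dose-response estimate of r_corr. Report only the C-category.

carbon steel: temperature factor f = +0.150·(-3.0) = -0.4500
  SO₂ term: 1.77·92.1^0.52·exp(0.02·60-0.4500) = 39.36
  Cl⁻ term: 0.102·195.4^0.62·exp(0.033·60+0.04·7.0) = 25.73
  sum: 39.36 + 25.73 → r_corr = 65.1 μm/a
65.1 μm/a falls in (50, 80] for carbon steel → category C4

C4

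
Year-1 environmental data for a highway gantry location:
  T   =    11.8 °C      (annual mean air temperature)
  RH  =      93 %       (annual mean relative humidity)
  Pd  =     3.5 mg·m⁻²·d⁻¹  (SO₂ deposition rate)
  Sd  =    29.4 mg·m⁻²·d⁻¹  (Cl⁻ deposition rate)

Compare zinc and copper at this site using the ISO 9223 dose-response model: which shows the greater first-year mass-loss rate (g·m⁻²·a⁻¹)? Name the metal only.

zinc: T>10 °C ⇒ hinge -0.071·(11.8−10) = -0.1278
  Pd branch = 0.0129·Pd^0.44·e^(0.046·RH+f) = 1.42 μm/a
  Sd branch = 0.0175·Sd^0.57·e^(0.008·RH+0.085·T) = 0.6898 μm/a
  r_corr = 1.42 + 0.6898 = 2.11 μm/a
  mass loss = 2.11 μm/a × 7.14 g/cm³ = 15.07 g·m⁻²·a⁻¹
copper: temperature factor f = -0.080·(1.8) = -0.1440
  Pd branch = 0.0053·Pd^0.26·e^(0.059·RH+f) = 1.535 μm/a
  Cl⁻ term: 0.01025·29.4^0.27·exp(0.036·93+0.049·11.8) = 1.295
  r_corr = 1.535 + 1.295 = 2.83 μm/a
  mass loss = 2.83 μm/a × 8.96 g/cm³ = 25.36 g·m⁻²·a⁻¹
Ordering by g·m⁻²·a⁻¹: copper (25.4) > zinc (15.1)

copper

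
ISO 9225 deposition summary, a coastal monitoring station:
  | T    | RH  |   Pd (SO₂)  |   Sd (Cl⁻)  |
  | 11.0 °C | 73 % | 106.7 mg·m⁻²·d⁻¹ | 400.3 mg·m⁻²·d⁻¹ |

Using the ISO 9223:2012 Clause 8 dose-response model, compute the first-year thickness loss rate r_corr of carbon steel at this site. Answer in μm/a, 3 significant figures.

r_corr = 154 μm/a

carbon steel: T>10 °C ⇒ hinge -0.054·(11.0−10) = -0.0540
  Pd branch = 1.77·Pd^0.52·e^(0.02·RH+f) = 81.89 μm/a
  Cl⁻ term: 0.102·400.3^0.62·exp(0.033·73+0.04·11.0) = 72.34
  r_corr = 81.89 + 72.34 = 154.2 μm/a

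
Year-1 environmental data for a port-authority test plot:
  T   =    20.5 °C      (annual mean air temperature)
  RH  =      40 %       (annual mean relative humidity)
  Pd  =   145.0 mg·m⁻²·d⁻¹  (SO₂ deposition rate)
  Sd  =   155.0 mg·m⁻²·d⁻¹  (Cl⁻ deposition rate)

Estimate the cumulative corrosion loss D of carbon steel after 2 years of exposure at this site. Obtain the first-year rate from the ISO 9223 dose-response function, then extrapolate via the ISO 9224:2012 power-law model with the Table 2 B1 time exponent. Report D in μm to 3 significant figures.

D(2) = 71.1 μm

carbon steel: temperature factor f = -0.054·(10.5) = -0.5670
  sulphur-dioxide contribution → 29.72 μm/a
  chloride contribution → 19.77 μm/a
  ⇒ r_corr(carbon steel) = 49.49 μm/a
Long-term exponent b (ISO 9224 Table 2, B1) = 0.523
  D(2) = 49.49 × 2^0.523 = 49.49 × 1.437 = 71.12 μm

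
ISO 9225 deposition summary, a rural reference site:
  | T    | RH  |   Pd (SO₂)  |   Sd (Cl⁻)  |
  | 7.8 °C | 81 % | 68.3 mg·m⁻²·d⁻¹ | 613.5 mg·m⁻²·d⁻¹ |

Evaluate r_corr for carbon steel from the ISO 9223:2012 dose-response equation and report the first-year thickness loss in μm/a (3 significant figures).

carbon steel: T≤10 °C ⇒ hinge +0.150·(7.8−10) = -0.3300
  Pd branch = 1.77·Pd^0.52·e^(0.02·RH+f) = 57.82 μm/a
  Cl⁻ term: 0.102·613.5^0.62·exp(0.033·81+0.04·7.8) = 108
  sum: 57.82 + 108 → r_corr = 165.8 μm/a

r_corr = 166 μm/a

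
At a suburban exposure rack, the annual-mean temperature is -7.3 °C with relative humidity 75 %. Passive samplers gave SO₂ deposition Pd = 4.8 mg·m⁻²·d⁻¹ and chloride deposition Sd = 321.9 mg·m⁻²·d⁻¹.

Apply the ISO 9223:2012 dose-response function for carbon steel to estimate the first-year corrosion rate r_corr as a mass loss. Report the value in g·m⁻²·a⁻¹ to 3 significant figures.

r_corr = 265 g·m⁻²·a⁻¹

carbon steel: f(T) = +0.150·(T−10) [T≤10 °C] = -2.5950
  SO₂ term: 1.77·4.8^0.52·exp(0.02·75-2.5950) = 1.339
  Sd branch = 0.102·Sd^0.62·e^(0.033·RH+0.04·T) = 32.47 μm/a
  r_corr = 1.339 + 32.47 = 33.81 μm/a
Convert to mass loss: 33.81 μm/a × 7.85 g/cm³ = 265.4 g·m⁻²·a⁻¹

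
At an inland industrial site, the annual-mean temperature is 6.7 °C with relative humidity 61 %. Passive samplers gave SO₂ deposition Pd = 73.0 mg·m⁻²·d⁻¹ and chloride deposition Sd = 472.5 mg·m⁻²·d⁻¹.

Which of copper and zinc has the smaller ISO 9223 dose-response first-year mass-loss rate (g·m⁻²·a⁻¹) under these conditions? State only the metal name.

copper: f(T) = +0.126·(T−10) [T≤10 °C] = -0.4158
  SO₂ term: 0.0053·73.0^0.26·exp(0.059·61-0.4158) = 0.3901
  Cl⁻ term: 0.01025·472.5^0.27·exp(0.036·61+0.049·6.7) = 0.6747
  sum: 0.3901 + 0.6747 → r_corr = 1.065 μm/a
  mass loss = 1.065 μm/a × 8.96 g/cm³ = 9.541 g·m⁻²·a⁻¹
zinc: temperature factor f = +0.038·(-3.3) = -0.1254
  Pd branch = 0.0129·Pd^0.44·e^(0.046·RH+f) = 1.243 μm/a
  Sd branch = 0.0175·Sd^0.57·e^(0.008·RH+0.085·T) = 1.685 μm/a
  r_corr = 1.243 + 1.685 = 2.929 μm/a
  mass loss = 2.929 μm/a × 7.14 g/cm³ = 20.91 g·m⁻²·a⁻¹
Ordering by g·m⁻²·a⁻¹: zinc (20.9) > copper (9.54)

copper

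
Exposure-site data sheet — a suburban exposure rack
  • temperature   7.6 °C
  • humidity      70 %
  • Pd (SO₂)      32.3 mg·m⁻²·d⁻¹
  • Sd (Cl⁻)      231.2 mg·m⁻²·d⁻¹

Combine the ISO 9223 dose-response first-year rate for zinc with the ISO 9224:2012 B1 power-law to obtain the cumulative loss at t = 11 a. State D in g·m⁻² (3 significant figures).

zinc: f(T) = +0.038·(T−10) [T≤10 °C] = -0.0912
  SO₂ term: 0.0129·32.3^0.44·exp(0.046·70-0.0912) = 1.36
  Sd branch = 0.0175·Sd^0.57·e^(0.008·RH+0.085·T) = 1.301 μm/a
  r_corr = 1.36 + 1.301 = 2.661 μm/a
Power-law: D(11) = r_corr · 11^0.813
  D(11) = 2.661 × 11^0.813 = 2.661 × 7.025 = 18.69 μm
  Mass loss = 18.69 μm × 7.14 g/cm³ = 133.5 g·m⁻²

D(11) = 133 g·m⁻²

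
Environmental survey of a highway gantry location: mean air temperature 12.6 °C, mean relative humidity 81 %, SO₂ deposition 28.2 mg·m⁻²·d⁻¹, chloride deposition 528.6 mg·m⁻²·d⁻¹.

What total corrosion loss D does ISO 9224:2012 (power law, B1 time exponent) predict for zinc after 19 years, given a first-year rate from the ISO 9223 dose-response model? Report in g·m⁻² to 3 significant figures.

D(19) = 424 g·m⁻²

zinc: temperature factor f = -0.071·(2.6) = -0.1846
  sulphur-dioxide contribution → 1.935 μm/a
  chloride contribution → 3.482 μm/a
  total first-year rate 5.417 μm/a
ISO 9224: D(t) = r_corr · t^b with b = 0.813 (zinc, B1)
  D(19) = 5.417 × 19^0.813 = 5.417 × 10.96 = 59.34 μm
  Mass loss = 59.34 μm × 7.14 g/cm³ = 423.7 g·m⁻²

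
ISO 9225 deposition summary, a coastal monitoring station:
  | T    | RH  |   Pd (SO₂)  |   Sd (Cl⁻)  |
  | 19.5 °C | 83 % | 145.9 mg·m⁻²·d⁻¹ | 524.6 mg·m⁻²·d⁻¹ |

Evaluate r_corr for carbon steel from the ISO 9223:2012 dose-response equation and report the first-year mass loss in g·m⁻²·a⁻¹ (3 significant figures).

carbon steel: f(T) = -0.054·(T−10) [T>10 °C] = -0.5130
  Pd branch = 1.77·Pd^0.52·e^(0.02·RH+f) = 74.37 μm/a
  Sd branch = 0.102·Sd^0.62·e^(0.033·RH+0.04·T) = 167.2 μm/a
  r_corr = 74.37 + 167.2 = 241.6 μm/a
Convert to mass loss: 241.6 μm/a × 7.85 g/cm³ = 1896 g·m⁻²·a⁻¹

r_corr = 1.90e+03 g·m⁻²·a⁻¹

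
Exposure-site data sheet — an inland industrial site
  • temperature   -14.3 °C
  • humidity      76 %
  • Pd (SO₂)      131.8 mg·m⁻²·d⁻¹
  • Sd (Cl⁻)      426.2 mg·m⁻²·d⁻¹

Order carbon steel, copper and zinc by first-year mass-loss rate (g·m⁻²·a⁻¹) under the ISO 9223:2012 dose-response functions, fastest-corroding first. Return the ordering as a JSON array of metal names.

["carbon steel", "zinc", "copper"]

carbon steel: temperature factor f = +0.150·(-24.3) = -3.6450
  sulphur-dioxide contribution → 2.676 μm/a
  chloride contribution → 30.18 μm/a
  ⇒ r_corr(carbon steel) = 32.86 μm/a
  mass loss = 32.86 μm/a × 7.85 g/cm³ = 257.9 g·m⁻²·a⁻¹
copper: T≤10 °C ⇒ hinge +0.126·(-14.3−10) = -3.0618
  sulphur-dioxide contribution → 0.07818 μm/a
  chloride contribution → 0.4024 μm/a
  total first-year rate 0.4806 μm/a
  mass loss = 0.4806 μm/a × 8.96 g/cm³ = 4.306 g·m⁻²·a⁻¹
zinc: T≤10 °C ⇒ hinge +0.038·(-14.3−10) = -0.9234
  sulphur-dioxide contribution → 1.447 μm/a
  chloride contribution → 0.3007 μm/a
  total first-year rate 1.748 μm/a
  mass loss = 1.748 μm/a × 7.14 g/cm³ = 12.48 g·m⁻²·a⁻¹
Ordering by g·m⁻²·a⁻¹: carbon steel (258) > zinc (12.5) > copper (4.31)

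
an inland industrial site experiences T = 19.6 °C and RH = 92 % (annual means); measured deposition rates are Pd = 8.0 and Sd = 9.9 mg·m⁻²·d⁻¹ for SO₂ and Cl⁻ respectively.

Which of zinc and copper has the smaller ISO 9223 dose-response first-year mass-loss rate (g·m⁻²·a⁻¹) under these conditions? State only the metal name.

zinc

zinc: temperature factor f = -0.071·(9.6) = -0.6816
  sulphur-dioxide contribution → 1.122 μm/a
  chloride contribution → 0.714 μm/a
  total first-year rate 1.836 μm/a
  mass loss = 1.836 μm/a × 7.14 g/cm³ = 13.11 g·m⁻²·a⁻¹
copper: T>10 °C ⇒ hinge -0.080·(19.6−10) = -0.7680
  sulphur-dioxide contribution → 0.9614 μm/a
  chloride contribution → 1.365 μm/a
  ⇒ r_corr(copper) = 2.326 μm/a
  mass loss = 2.326 μm/a × 8.96 g/cm³ = 20.84 g·m⁻²·a⁻¹
Ordering by g·m⁻²·a⁻¹: copper (20.8) > zinc (13.1)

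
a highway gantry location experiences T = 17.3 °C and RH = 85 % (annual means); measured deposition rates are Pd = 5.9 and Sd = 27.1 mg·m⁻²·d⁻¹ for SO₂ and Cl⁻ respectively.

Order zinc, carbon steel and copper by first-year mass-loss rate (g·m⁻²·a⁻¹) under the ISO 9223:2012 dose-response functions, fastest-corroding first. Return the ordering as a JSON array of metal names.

["carbon steel", "copper", "zinc"]

zinc: temperature factor f = -0.071·(7.3) = -0.5183
  SO₂ term: 0.0129·5.9^0.44·exp(0.046·85-0.5183) = 0.8371
  Sd branch = 0.0175·Sd^0.57·e^(0.008·RH+0.085·T) = 0.9858 μm/a
  sum: 0.8371 + 0.9858 → r_corr = 1.823 μm/a
  mass loss = 1.823 μm/a × 7.14 g/cm³ = 13.02 g·m⁻²·a⁻¹
carbon steel: f(T) = -0.054·(T−10) [T>10 °C] = -0.3942
  SO₂ term: 1.77·5.9^0.52·exp(0.02·85-0.3942) = 16.44
  Sd branch = 0.102·Sd^0.62·e^(0.033·RH+0.04·T) = 26.05 μm/a
  sum: 16.44 + 26.05 → r_corr = 42.49 μm/a
  mass loss = 42.49 μm/a × 7.85 g/cm³ = 333.5 g·m⁻²·a⁻¹
copper: temperature factor f = -0.080·(7.3) = -0.5840
  Pd branch = 0.0053·Pd^0.26·e^(0.059·RH+f) = 0.7064 μm/a
  Sd branch = 0.01025·Sd^0.27·e^(0.036·RH+0.049·T) = 1.244 μm/a
  r_corr = 0.7064 + 1.244 = 1.95 μm/a
  mass loss = 1.95 μm/a × 8.96 g/cm³ = 17.47 g·m⁻²·a⁻¹
Ordering by g·m⁻²·a⁻¹: carbon steel (334) > copper (17.5) > zinc (13)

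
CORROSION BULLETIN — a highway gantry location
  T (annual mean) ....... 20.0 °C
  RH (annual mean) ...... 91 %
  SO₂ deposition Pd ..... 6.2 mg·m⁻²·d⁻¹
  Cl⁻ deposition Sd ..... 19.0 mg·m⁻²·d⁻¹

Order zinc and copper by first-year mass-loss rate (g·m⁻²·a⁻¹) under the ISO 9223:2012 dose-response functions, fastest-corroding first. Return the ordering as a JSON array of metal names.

zinc: f(T) = -0.071·(T−10) [T>10 °C] = -0.7100
  sulphur-dioxide contribution → 0.9308 μm/a
  chloride contribution → 1.063 μm/a
  total first-year rate 1.993 μm/a
  mass loss = 1.993 μm/a × 7.14 g/cm³ = 14.23 g·m⁻²·a⁻¹
copper: T>10 °C ⇒ hinge -0.080·(20.0−10) = -0.8000
  sulphur-dioxide contribution → 0.8215 μm/a
  chloride contribution → 1.601 μm/a
  ⇒ r_corr(copper) = 2.422 μm/a
  mass loss = 2.422 μm/a × 8.96 g/cm³ = 21.7 g·m⁻²·a⁻¹
Ordering by g·m⁻²·a⁻¹: copper (21.7) > zinc (14.2)

["copper", "zinc"]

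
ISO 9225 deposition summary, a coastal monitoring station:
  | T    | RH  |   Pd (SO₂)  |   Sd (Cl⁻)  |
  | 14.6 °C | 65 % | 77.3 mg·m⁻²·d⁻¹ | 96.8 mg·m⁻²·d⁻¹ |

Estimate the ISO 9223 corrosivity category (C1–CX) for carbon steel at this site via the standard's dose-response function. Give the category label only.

C4

carbon steel: temperature factor f = -0.054·(4.6) = -0.2484
  SO₂ term: 1.77·77.3^0.52·exp(0.02·65-0.2484) = 48.59
  Sd branch = 0.102·Sd^0.62·e^(0.033·RH+0.04·T) = 26.61 μm/a
  r_corr = 48.59 + 26.61 = 75.2 μm/a
ISO 9223 Table 2 (carbon steel): 50 < 75.2 ≤ 80 μm/a ⇒ C4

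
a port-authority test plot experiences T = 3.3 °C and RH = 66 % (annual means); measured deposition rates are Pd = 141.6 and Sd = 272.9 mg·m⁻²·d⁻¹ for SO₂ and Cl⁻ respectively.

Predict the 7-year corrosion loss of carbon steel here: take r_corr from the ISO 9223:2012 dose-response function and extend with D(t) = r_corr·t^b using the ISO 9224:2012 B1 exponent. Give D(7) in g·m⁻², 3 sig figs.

carbon steel: T≤10 °C ⇒ hinge +0.150·(3.3−10) = -1.0050
  Pd branch = 1.77·Pd^0.52·e^(0.02·RH+f) = 31.87 μm/a
  Cl⁻ term: 0.102·272.9^0.62·exp(0.033·66+0.04·3.3) = 33.28
  sum: 31.87 + 33.28 → r_corr = 65.14 μm/a
Long-term exponent b (ISO 9224 Table 2, B1) = 0.523
  D(7) = 65.14 × 7^0.523 = 65.14 × 2.767 = 180.2 μm
  Mass loss = 180.2 μm × 7.85 g/cm³ = 1415 g·m⁻²

D(7) = 1.41e+03 g·m⁻²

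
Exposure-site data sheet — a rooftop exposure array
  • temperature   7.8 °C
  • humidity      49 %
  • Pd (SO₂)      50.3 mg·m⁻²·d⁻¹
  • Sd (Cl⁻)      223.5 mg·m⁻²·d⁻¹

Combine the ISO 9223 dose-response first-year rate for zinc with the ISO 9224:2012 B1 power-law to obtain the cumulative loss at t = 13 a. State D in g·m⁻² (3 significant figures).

zinc: T≤10 °C ⇒ hinge +0.038·(7.8−10) = -0.0836
  SO₂ term: 0.0129·50.3^0.44·exp(0.046·49-0.0836) = 0.6337
  Sd branch = 0.0175·Sd^0.57·e^(0.008·RH+0.085·T) = 1.097 μm/a
  sum: 0.6337 + 1.097 → r_corr = 1.731 μm/a
ISO 9224: D(t) = r_corr · t^b with b = 0.813 (zinc, B1)
  D(13) = 1.731 × 13^0.813 = 1.731 × 8.047 = 13.93 μm
  Mass loss = 13.93 μm × 7.14 g/cm³ = 99.45 g·m⁻²

D(13) = 99.5 g·m⁻²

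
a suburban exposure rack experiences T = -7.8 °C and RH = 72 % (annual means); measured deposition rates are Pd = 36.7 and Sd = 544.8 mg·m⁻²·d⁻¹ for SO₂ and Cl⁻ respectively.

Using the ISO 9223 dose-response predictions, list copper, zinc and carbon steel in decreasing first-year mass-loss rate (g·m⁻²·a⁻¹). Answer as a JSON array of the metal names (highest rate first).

copper: f(T) = +0.126·(T−10) [T≤10 °C] = -2.2428
  SO₂ term: 0.0053·36.7^0.26·exp(0.059·72-2.2428) = 0.1004
  Cl⁻ term: 0.01025·544.8^0.27·exp(0.036·72+0.049·-7.8) = 0.5119
  r_corr = 0.1004 + 0.5119 = 0.6124 μm/a
  mass loss = 0.6124 μm/a × 8.96 g/cm³ = 5.487 g·m⁻²·a⁻¹
zinc: T≤10 °C ⇒ hinge +0.038·(-7.8−10) = -0.6764
  Pd branch = 0.0129·Pd^0.44·e^(0.046·RH+f) = 0.8784 μm/a
  Sd branch = 0.0175·Sd^0.57·e^(0.008·RH+0.085·T) = 0.582 μm/a
  sum: 0.8784 + 0.582 → r_corr = 1.46 μm/a
  mass loss = 1.46 μm/a × 7.14 g/cm³ = 10.43 g·m⁻²·a⁻¹
carbon steel: T≤10 °C ⇒ hinge +0.150·(-7.8−10) = -2.6700
  SO₂ term: 1.77·36.7^0.52·exp(0.02·72-2.6700) = 3.368
  Sd branch = 0.102·Sd^0.62·e^(0.033·RH+0.04·T) = 39.94 μm/a
  sum: 3.368 + 39.94 → r_corr = 43.31 μm/a
  mass loss = 43.31 μm/a × 7.85 g/cm³ = 340 g·m⁻²·a⁻¹
Ordering by g·m⁻²·a⁻¹: carbon steel (340) > zinc (10.4) > copper (5.49)

["carbon steel", "zinc", "copper"]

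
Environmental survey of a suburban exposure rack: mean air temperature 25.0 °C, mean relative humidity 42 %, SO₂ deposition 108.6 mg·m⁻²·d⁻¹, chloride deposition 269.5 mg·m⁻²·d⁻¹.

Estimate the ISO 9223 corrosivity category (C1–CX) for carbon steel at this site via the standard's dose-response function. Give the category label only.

carbon steel: temperature factor f = -0.054·(15.0) = -0.8100
  SO₂ term: 1.77·108.6^0.52·exp(0.02·42-0.8100) = 20.88
  Sd branch = 0.102·Sd^0.62·e^(0.033·RH+0.04·T) = 35.63 μm/a
  sum: 20.88 + 35.63 → r_corr = 56.5 μm/a
Category bounds: 50…80 μm/a bracket r_corr ⇒ C4

C4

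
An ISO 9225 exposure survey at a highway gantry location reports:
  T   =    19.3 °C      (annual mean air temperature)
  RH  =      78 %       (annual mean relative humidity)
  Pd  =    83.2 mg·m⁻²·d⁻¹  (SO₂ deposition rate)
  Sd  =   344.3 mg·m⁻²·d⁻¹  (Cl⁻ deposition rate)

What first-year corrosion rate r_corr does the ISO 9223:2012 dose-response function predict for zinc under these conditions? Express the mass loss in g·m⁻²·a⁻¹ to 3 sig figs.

zinc: temperature factor f = -0.071·(9.3) = -0.6603
  Pd branch = 0.0129·Pd^0.44·e^(0.046·RH+f) = 1.686 μm/a
  Sd branch = 0.0175·Sd^0.57·e^(0.008·RH+0.085·T) = 4.705 μm/a
  r_corr = 1.686 + 4.705 = 6.391 μm/a
Convert to mass loss: 6.391 μm/a × 7.14 g/cm³ = 45.63 g·m⁻²·a⁻¹

r_corr = 45.6 g·m⁻²·a⁻¹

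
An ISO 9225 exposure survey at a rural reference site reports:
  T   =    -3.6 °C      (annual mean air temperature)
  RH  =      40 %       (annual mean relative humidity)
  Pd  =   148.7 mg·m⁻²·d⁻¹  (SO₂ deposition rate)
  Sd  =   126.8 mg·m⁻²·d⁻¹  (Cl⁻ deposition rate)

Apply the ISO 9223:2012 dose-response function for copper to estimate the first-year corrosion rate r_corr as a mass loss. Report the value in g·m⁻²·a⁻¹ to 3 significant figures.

copper: temperature factor f = +0.126·(-13.6) = -1.7136
  sulphur-dioxide contribution → 0.03714 μm/a
  chloride contribution → 0.1341 μm/a
  ⇒ r_corr(copper) = 0.1712 μm/a
Convert to mass loss: 0.1712 μm/a × 8.96 g/cm³ = 1.534 g·m⁻²·a⁻¹

r_corr = 1.53 g·m⁻²·a⁻¹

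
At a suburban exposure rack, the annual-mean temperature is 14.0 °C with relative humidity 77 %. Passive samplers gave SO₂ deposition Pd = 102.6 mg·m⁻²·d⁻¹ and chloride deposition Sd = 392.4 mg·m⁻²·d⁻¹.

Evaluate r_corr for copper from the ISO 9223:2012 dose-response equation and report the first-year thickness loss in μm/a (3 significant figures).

copper: f(T) = -0.080·(T−10) [T>10 °C] = -0.3200
  Pd branch = 0.0053·Pd^0.26·e^(0.059·RH+f) = 1.206 μm/a
  Sd branch = 0.01025·Sd^0.27·e^(0.036·RH+0.049·T) = 1.632 μm/a
  sum: 1.206 + 1.632 → r_corr = 2.838 μm/a

r_corr = 2.84 μm/a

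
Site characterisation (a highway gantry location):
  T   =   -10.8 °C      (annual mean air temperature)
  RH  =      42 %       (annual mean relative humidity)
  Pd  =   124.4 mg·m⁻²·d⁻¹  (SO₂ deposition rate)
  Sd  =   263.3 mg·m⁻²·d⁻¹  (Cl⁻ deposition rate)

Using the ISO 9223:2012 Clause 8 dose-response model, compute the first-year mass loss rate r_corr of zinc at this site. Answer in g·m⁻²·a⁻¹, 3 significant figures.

zinc: temperature factor f = +0.038·(-20.8) = -0.7904
  sulphur-dioxide contribution → 0.3374 μm/a
  chloride contribution → 0.2344 μm/a
  ⇒ r_corr(zinc) = 0.5718 μm/a
Convert to mass loss: 0.5718 μm/a × 7.14 g/cm³ = 4.082 g·m⁻²·a⁻¹

r_corr = 4.08 g·m⁻²·a⁻¹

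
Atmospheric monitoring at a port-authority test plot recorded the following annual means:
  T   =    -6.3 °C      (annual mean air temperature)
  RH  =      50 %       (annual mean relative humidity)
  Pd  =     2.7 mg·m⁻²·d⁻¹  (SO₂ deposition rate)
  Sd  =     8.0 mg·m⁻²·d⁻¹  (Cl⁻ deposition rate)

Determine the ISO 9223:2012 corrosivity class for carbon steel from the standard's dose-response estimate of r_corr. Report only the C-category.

carbon steel: temperature factor f = +0.150·(-16.3) = -2.4450
  SO₂ term: 1.77·2.7^0.52·exp(0.02·50-2.4450) = 0.6994
  Cl⁻ term: 0.102·8.0^0.62·exp(0.033·50+0.04·-6.3) = 1.499
  r_corr = 0.6994 + 1.499 = 2.198 μm/a
2.2 μm/a falls in (1.3, 25] for carbon steel → category C2

C2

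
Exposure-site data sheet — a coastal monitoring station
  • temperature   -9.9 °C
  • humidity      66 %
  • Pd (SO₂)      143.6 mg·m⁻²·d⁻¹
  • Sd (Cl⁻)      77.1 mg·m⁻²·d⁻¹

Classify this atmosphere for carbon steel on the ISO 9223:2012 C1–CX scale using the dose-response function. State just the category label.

C2

carbon steel: T≤10 °C ⇒ hinge +0.150·(-9.9−10) = -2.9850
  sulphur-dioxide contribution → 4.432 μm/a
  chloride contribution → 8.964 μm/a
  ⇒ r_corr(carbon steel) = 13.4 μm/a
ISO 9223 Table 2 (carbon steel): 1.3 < 13.4 ≤ 25 μm/a ⇒ C2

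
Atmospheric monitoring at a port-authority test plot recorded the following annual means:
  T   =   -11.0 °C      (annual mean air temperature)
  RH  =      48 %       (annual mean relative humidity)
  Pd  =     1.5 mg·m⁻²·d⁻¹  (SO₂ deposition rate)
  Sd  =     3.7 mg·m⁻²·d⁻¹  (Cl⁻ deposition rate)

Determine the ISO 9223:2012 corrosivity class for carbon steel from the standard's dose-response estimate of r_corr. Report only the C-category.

carbon steel: f(T) = +0.150·(T−10) [T≤10 °C] = -3.1500
  Pd branch = 1.77·Pd^0.52·e^(0.02·RH+f) = 0.2446 μm/a
  Cl⁻ term: 0.102·3.7^0.62·exp(0.033·48+0.04·-11.0) = 0.7206
  sum: 0.2446 + 0.7206 → r_corr = 0.9652 μm/a
Category bounds: 0…1.3 μm/a bracket r_corr ⇒ C1

C1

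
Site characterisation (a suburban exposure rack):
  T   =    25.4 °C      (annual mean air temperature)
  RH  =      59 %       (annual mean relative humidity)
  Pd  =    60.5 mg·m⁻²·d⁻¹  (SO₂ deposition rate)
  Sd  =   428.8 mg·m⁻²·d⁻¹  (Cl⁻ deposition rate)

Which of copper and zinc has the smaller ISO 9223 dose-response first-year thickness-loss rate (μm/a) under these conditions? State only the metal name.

copper: temperature factor f = -0.080·(15.4) = -1.2320
  Pd branch = 0.0053·Pd^0.26·e^(0.059·RH+f) = 0.146 μm/a
  Cl⁻ term: 0.01025·428.8^0.27·exp(0.036·59+0.049·25.4) = 1.529
  r_corr = 0.146 + 1.529 = 1.675 μm/a
zinc: T>10 °C ⇒ hinge -0.071·(25.4−10) = -1.0934
  SO₂ term: 0.0129·60.5^0.44·exp(0.046·59-1.0934) = 0.3966
  Sd branch = 0.0175·Sd^0.57·e^(0.008·RH+0.085·T) = 7.692 μm/a
  sum: 0.3966 + 7.692 → r_corr = 8.089 μm/a
Ordering by μm/a: zinc (8.09) > copper (1.67)

copper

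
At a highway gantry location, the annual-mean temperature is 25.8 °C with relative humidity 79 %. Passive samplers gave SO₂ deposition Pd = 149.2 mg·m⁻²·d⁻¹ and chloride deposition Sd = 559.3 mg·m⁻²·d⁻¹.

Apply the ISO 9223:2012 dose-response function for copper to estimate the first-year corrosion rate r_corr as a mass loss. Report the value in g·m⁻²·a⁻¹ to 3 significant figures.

copper: temperature factor f = -0.080·(15.8) = -1.2640
  SO₂ term: 0.0053·149.2^0.26·exp(0.059·79-1.2640) = 0.5818
  Sd branch = 0.01025·Sd^0.27·e^(0.036·RH+0.049·T) = 3.442 μm/a
  r_corr = 0.5818 + 3.442 = 4.023 μm/a
Convert to mass loss: 4.023 μm/a × 8.96 g/cm³ = 36.05 g·m⁻²·a⁻¹

r_corr = 36.0 g·m⁻²·a⁻¹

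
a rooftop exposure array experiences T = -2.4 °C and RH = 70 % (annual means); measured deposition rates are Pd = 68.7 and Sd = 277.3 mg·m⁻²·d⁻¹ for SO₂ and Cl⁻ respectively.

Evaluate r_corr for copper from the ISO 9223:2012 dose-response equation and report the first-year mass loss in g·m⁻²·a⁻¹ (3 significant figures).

copper: T≤10 °C ⇒ hinge +0.126·(-2.4−10) = -1.5624
  SO₂ term: 0.0053·68.7^0.26·exp(0.059·70-1.5624) = 0.2075
  Sd branch = 0.01025·Sd^0.27·e^(0.036·RH+0.049·T) = 0.5172 μm/a
  sum: 0.2075 + 0.5172 → r_corr = 0.7247 μm/a
Convert to mass loss: 0.7247 μm/a × 8.96 g/cm³ = 6.493 g·m⁻²·a⁻¹

r_corr = 6.49 g·m⁻²·a⁻¹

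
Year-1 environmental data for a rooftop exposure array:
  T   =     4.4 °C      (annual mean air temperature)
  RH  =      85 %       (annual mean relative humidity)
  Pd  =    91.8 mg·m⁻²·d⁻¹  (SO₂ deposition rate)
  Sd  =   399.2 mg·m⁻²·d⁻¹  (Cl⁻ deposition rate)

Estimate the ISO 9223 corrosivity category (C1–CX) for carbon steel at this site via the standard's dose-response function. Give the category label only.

carbon steel: T≤10 °C ⇒ hinge +0.150·(4.4−10) = -0.8400
  SO₂ term: 1.77·91.8^0.52·exp(0.02·85-0.8400) = 43.87
  Cl⁻ term: 0.102·399.2^0.62·exp(0.033·85+0.04·4.4) = 82.41
  r_corr = 43.87 + 82.41 = 126.3 μm/a
Category bounds: 80…200 μm/a bracket r_corr ⇒ C5

C5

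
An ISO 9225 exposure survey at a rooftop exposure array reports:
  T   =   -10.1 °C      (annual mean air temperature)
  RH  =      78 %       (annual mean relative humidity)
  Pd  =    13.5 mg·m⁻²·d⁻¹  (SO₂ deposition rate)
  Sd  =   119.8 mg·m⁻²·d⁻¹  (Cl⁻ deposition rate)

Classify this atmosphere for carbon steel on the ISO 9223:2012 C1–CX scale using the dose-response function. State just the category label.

C2

carbon steel: T≤10 °C ⇒ hinge +0.150·(-10.1−10) = -3.0150
  Pd branch = 1.77·Pd^0.52·e^(0.02·RH+f) = 1.599 μm/a
  Sd branch = 0.102·Sd^0.62·e^(0.033·RH+0.04·T) = 17.36 μm/a
  r_corr = 1.599 + 17.36 = 18.96 μm/a
Category bounds: 1.3…25 μm/a bracket r_corr ⇒ C2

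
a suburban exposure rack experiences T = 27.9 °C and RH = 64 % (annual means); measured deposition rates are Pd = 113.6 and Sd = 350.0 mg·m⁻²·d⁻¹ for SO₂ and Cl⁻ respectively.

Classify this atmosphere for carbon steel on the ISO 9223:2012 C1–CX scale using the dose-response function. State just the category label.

C5

carbon steel: temperature factor f = -0.054·(17.9) = -0.9666
  Pd branch = 1.77·Pd^0.52·e^(0.02·RH+f) = 28.37 μm/a
  Sd branch = 0.102·Sd^0.62·e^(0.033·RH+0.04·T) = 97.24 μm/a
  sum: 28.37 + 97.24 → r_corr = 125.6 μm/a
126 μm/a falls in (80, 200] for carbon steel → category C5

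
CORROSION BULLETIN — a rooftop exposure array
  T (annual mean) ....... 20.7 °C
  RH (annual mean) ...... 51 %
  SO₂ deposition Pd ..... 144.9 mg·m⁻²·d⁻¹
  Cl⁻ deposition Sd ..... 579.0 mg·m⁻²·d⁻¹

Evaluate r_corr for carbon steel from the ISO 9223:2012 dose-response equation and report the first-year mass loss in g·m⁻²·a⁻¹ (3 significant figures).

r_corr = 797 g·m⁻²·a⁻¹

carbon steel: f(T) = -0.054·(T−10) [T>10 °C] = -0.5778
  Pd branch = 1.77·Pd^0.52·e^(0.02·RH+f) = 36.62 μm/a
  Sd branch = 0.102·Sd^0.62·e^(0.033·RH+0.04·T) = 64.86 μm/a
  r_corr = 36.62 + 64.86 = 101.5 μm/a
Convert to mass loss: 101.5 μm/a × 7.85 g/cm³ = 796.7 g·m⁻²·a⁻¹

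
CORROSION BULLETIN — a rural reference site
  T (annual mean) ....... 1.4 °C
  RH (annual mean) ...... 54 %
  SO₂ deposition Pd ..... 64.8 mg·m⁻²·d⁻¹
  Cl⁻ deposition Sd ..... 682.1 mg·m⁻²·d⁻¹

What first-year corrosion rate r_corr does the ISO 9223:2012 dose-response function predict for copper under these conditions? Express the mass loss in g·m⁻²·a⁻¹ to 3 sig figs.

copper: temperature factor f = +0.126·(-8.6) = -1.0836
  SO₂ term: 0.0053·64.8^0.26·exp(0.059·54-1.0836) = 0.1283
  Sd branch = 0.01025·Sd^0.27·e^(0.036·RH+0.049·T) = 0.4466 μm/a
  r_corr = 0.1283 + 0.4466 = 0.5749 μm/a
Convert to mass loss: 0.5749 μm/a × 8.96 g/cm³ = 5.151 g·m⁻²·a⁻¹

r_corr = 5.15 g·m⁻²·a⁻¹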